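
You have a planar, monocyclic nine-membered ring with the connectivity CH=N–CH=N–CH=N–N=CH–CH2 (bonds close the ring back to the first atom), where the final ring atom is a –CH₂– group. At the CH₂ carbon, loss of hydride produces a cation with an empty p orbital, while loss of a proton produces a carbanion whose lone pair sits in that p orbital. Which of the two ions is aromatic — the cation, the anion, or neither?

The anion

In both ions every ring atom is sp² and contributes a p orbital, so both rings are fully conjugated.
Cation: 4 × 2 + 0 = 8 π electrons → 4(2), antiaromatic.
Anion: 4 × 2 + 2 = 10 π electrons → 4(2)+2, aromatic.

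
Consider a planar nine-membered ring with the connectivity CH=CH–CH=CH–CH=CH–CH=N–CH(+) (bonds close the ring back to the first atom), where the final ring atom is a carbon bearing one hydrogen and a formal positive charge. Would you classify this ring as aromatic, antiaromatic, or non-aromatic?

Antiaromatic

The p orbitals form a continuous loop: each doubly-bonded ring atom is sp² with one p-orbital electron; each =N– nitrogen is pyridine-type (lone pair in the sp² plane, one electron in the p orbital); the carbocation has an empty p orbital. The ring is fully conjugated.
Tallying contributions gives 4 × 2 = 8 from the double-bond units + 0 from the CH(+) atom = 8.
8 is a 4n count (n = 2), so the planar conjugated ring is antiaromatic.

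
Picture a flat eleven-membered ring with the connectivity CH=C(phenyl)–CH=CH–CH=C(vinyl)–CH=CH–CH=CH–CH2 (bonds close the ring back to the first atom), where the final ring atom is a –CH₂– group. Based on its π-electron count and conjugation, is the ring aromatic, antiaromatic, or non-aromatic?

The CH2 carbon is saturated: the tetrahedral CH₂ carbon is sp³ and has no p orbital in the ring π system. Conjugation is not continuous around the ring.
A ring that is not fully conjugated cannot be aromatic or antiaromatic regardless of its π-electron count.

Non-aromatic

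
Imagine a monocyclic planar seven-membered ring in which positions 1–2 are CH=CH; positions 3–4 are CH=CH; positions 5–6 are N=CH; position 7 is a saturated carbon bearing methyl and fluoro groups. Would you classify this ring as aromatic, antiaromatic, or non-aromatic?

Non-aromatic

At the C(methyl)(fluoro) position, that saturated carbon is sp³ and has no p orbital in the ring π system; the ring's p-orbital overlap is broken there.
A ring that is not fully conjugated cannot be aromatic or antiaromatic regardless of its π-electron count.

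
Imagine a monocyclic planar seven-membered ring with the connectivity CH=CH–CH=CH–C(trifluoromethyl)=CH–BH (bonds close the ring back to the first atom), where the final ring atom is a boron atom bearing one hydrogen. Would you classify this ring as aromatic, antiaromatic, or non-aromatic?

Aromatic

The p orbitals form a continuous loop: each doubly-bonded ring atom is sp² with one p-orbital electron; the boron has an empty p orbital. The ring is fully conjugated.
π-electron count: 3 × 2 = 6 from the double-bond units + 0 from the BH atom = 6.
Since 6 = 4·1 + 2, the ring meets the 4n+2 criterion.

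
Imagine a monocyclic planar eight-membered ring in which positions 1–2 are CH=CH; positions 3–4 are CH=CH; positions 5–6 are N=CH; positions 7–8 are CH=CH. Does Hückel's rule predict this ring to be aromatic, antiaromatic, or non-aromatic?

Antiaromatic

Check conjugation: every atom in a ring double bond is sp² and brings one electron to the p orbital; each =N– nitrogen is pyridine-type (lone pair in the sp² plane, one electron in the p orbital) — every position has a p orbital, so the cyclic π system is continuous.
Tallying contributions gives 4 × 2 = 8 from the 4 double-bond units.
8 is a 4n count (n = 2), so the planar conjugated ring is antiaromatic.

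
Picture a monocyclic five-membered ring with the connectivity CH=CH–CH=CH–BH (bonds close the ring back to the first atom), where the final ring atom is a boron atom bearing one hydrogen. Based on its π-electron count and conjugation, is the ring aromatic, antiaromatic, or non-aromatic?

Every ring atom contributes a p orbital perpendicular to the ring (every atom in a ring double bond is sp² and brings one electron to the p orbital; the boron has an empty p orbital), so the π system is cyclic and fully conjugated.
Adding the contributions, 2 × 2 = 4 from the double-bond units + 0 from the BH atom = 4.
4 = 4(1); a planar, fully conjugated 4n system is antiaromatic.
(The species described is borole.)

Antiaromatic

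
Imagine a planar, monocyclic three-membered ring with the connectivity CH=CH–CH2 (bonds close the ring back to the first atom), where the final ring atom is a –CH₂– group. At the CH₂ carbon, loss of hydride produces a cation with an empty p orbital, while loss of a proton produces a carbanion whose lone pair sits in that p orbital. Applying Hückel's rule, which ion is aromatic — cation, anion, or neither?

The cation

Once that carbon is sp², every ring atom has a p orbital and both ions are fully conjugated.
Cation: 1 × 2 + 0 = 2 π electrons → 4(0)+2, aromatic.
Anion: 1 × 2 + 2 = 4 π electrons → 4(1), antiaromatic.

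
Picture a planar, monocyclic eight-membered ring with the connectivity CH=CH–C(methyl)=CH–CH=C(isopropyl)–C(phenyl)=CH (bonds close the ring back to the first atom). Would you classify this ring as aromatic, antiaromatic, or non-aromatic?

Every ring atom contributes a p orbital perpendicular to the ring (each doubly-bonded ring atom is sp² with one p-orbital electron), so the π system is cyclic and fully conjugated.
Tallying contributions gives 4 × 2 = 8 from the 4 double-bond units.
A 4n π count (8, n = 2) in a planar conjugated ring means antiaromatic.

Antiaromatic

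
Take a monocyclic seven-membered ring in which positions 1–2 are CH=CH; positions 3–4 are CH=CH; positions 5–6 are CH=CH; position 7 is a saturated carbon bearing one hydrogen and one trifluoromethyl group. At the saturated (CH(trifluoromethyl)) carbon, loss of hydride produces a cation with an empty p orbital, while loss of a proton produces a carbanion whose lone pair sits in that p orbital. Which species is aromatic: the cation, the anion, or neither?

In either ion the ring is fully conjugated: every atom, including the new sp² carbon, supplies a p orbital.
Cation: 3 × 2 + 0 = 6 π electrons → 4(1)+2, aromatic.
Anion: 3 × 2 + 2 = 8 π electrons → 4(2), antiaromatic.

The cation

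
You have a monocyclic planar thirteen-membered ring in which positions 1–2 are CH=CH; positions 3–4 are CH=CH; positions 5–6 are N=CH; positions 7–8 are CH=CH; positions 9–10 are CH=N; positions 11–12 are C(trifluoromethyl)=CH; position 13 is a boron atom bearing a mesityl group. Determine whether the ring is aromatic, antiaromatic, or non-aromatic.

All ring atoms are sp² and supply a p orbital to the ring (the double-bond atoms are sp², each contributing one p electron; the doubly-bonded nitrogens are pyridine-type — their lone pairs lie in the ring plane, leaving one electron in the p orbital; the boron has an empty p orbital); the conjugation is uninterrupted.
π-electron count: 6 × 2 = 12 from the double-bond units + 0 from the B(mesityl) atom = 12.
With 12 = 4·3 π electrons, Hückel's rule classifies the planar ring as antiaromatic.

Antiaromatic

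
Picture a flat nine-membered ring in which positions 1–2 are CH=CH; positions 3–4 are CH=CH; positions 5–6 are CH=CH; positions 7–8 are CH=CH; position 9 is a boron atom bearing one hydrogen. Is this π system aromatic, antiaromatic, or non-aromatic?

All ring atoms are sp² and supply a p orbital to the ring (each doubly-bonded ring atom is sp² with one p-orbital electron; the boron has an empty p orbital); the conjugation is uninterrupted.
π-electron count: 4 × 2 = 8 from the double-bond units + 0 from the BH atom = 8.
8 is a 4n count (n = 2), so the planar conjugated ring is antiaromatic.

Antiaromatic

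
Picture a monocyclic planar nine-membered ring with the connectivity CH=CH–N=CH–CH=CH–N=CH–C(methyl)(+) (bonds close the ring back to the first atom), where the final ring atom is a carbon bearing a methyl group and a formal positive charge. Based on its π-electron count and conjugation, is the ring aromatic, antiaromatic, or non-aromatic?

Every ring atom contributes a p orbital perpendicular to the ring (each doubly-bonded ring atom is sp² with one p-orbital electron; each =N– nitrogen is pyridine-type (lone pair in the sp² plane, one electron in the p orbital); the carbocation has an empty p orbital), so the π system is cyclic and fully conjugated.
Counting π electrons: 4 × 2 = 8 from the double-bond units + 0 from the C(methyl)(+) atom = 8.
8 = 4(2); a planar, fully conjugated 4n system is antiaromatic.

Antiaromatic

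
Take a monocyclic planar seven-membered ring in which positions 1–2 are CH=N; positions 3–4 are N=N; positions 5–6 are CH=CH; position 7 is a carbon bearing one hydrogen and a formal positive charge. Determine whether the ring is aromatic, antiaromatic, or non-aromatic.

Check conjugation: each doubly-bonded ring atom is sp² with one p-orbital electron; each =N– nitrogen is pyridine-type (lone pair in the sp² plane, one electron in the p orbital); the carbocation has an empty p orbital — every position has a p orbital, so the cyclic π system is continuous.
Tallying contributions gives 3 × 2 = 6 from the double-bond units + 0 from the CH(+) atom = 6.
6 = 4(1) + 2, which satisfies Hückel's 4n+2 rule.

Aromatic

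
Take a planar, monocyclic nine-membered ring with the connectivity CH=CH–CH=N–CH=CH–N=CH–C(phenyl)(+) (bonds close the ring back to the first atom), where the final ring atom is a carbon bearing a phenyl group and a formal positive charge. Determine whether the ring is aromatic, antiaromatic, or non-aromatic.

The p orbitals form a continuous loop: the double-bond atoms are sp², each contributing one p electron; each sp² =N– keeps its lone pair in-plane and puts one electron into the π system; the carbocation has an empty p orbital. The ring is fully conjugated.
π-electron count: 4 × 2 = 8 from the double-bond units + 0 from the C(phenyl)(+) atom = 8.
8 is a 4n count (n = 2), so the planar conjugated ring is antiaromatic.

Antiaromatic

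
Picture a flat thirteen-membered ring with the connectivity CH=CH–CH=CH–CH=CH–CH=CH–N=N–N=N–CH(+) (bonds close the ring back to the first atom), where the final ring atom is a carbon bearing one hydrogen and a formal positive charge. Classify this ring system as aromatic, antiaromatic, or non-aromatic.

Antiaromatic

All ring atoms are sp² and supply a p orbital to the ring (each doubly-bonded ring atom is sp² with one p-orbital electron; each sp² =N– keeps its lone pair in-plane and puts one electron into the π system; the carbocation has an empty p orbital); the conjugation is uninterrupted.
Adding the contributions, 6 × 2 = 12 from the double-bond units + 0 from the CH(+) atom = 12.
With 12 = 4·3 π electrons, Hückel's rule classifies the planar ring as antiaromatic.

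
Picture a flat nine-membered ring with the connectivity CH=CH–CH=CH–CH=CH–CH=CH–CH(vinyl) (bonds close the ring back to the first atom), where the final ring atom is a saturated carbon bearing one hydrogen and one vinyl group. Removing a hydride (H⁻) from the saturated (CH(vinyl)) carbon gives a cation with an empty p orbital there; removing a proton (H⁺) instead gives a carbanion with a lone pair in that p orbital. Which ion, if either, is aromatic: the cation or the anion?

In either ion the ring is fully conjugated: every atom, including the new sp² carbon, supplies a p orbital.
Cation: 4 × 2 + 0 = 8 π electrons → 4(2), antiaromatic.
Anion: 4 × 2 + 2 = 10 π electrons → 4(2)+2, aromatic.

The anion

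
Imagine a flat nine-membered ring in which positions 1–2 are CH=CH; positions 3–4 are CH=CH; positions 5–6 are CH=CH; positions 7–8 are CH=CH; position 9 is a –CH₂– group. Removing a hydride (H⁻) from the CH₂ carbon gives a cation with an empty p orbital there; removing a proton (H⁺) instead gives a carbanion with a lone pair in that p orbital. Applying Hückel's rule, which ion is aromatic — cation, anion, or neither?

The anion

Once that carbon is sp², every ring atom has a p orbital and both ions are fully conjugated.
Cation: 4 × 2 + 0 = 8 π electrons → 4(2), antiaromatic.
Anion: 4 × 2 + 2 = 10 π electrons → 4(2)+2, aromatic.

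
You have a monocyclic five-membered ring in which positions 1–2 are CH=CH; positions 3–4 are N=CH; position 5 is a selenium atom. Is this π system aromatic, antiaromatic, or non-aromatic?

Check conjugation: the double-bond atoms are sp², each contributing one p electron; each =N– nitrogen is pyridine-type (lone pair in the sp² plane, one electron in the p orbital); the selenium donates one lone pair from its p orbital — every position has a p orbital, so the cyclic π system is continuous.
Counting π electrons: 2 × 2 = 4 from the double-bond units + 2 from the Se atom = 6.
That gives a 4n+2 count (6, n = 1).

Aromatic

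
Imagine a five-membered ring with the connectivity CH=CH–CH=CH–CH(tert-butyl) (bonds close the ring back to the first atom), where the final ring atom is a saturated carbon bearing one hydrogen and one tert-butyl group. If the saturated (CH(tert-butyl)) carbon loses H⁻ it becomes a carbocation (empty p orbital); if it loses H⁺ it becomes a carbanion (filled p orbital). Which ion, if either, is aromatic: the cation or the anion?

In either ion the ring is fully conjugated: every atom, including the new sp² carbon, supplies a p orbital.
Cation: 2 × 2 + 0 = 4 π electrons → 4(1), antiaromatic.
Anion: 2 × 2 + 2 = 6 π electrons → 4(1)+2, aromatic.

The anion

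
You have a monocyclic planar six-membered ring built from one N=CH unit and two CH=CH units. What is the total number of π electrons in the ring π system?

Check conjugation: the double-bond atoms are sp², each contributing one p electron; each =N– nitrogen is pyridine-type (lone pair in the sp² plane, one electron in the p orbital) — every position has a p orbital, so the cyclic π system is continuous.
Adding the contributions, 3 × 2 = 6 from the 3 double-bond units.

6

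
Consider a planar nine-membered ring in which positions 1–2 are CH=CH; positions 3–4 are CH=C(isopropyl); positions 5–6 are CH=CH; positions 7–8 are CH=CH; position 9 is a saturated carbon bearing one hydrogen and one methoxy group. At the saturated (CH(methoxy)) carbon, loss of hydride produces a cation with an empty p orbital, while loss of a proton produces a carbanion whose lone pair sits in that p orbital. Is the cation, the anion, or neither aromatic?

The anion

Both ions have a continuous loop of p orbitals — each ring atom is sp².
Cation: 4 × 2 + 0 = 8 π electrons → 4(2), antiaromatic.
Anion: 4 × 2 + 2 = 10 π electrons → 4(2)+2, aromatic.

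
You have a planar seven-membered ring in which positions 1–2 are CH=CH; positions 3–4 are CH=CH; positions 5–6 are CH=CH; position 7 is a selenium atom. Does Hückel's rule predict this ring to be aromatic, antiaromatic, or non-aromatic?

Antiaromatic

Every ring atom contributes a p orbital perpendicular to the ring (every atom in a ring double bond is sp² and brings one electron to the p orbital; the selenium donates one lone pair from its p orbital), so the π system is cyclic and fully conjugated.
π-electron count: 3 × 2 = 6 from the double-bond units + 2 from the Se atom = 8.
A 4n π count (8, n = 2) in a planar conjugated ring means antiaromatic.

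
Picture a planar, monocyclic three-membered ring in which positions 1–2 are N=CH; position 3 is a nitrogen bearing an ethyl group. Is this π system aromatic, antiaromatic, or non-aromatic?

Antiaromatic

The p orbitals form a continuous loop: every atom in a ring double bond is sp² and brings one electron to the p orbital; each =N– nitrogen is pyridine-type (lone pair in the sp² plane, one electron in the p orbital); the pyrrole-type nitrogen donates its lone pair from the p orbital. The ring is fully conjugated.
π-electron count: 1 × 2 = 2 from the double-bond unit + 2 from the N(ethyl) atom = 4.
With 4 = 4·1 π electrons, Hückel's rule classifies the planar ring as antiaromatic.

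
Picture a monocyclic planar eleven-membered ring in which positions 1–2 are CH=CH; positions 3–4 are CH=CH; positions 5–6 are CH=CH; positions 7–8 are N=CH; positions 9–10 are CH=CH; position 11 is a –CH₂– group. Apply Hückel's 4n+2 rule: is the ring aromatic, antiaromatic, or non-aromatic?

Non-aromatic

The CH2 position has four σ bonds — the tetrahedral CH₂ carbon is sp³ and has no p orbital in the ring π system — so the cyclic conjugation is interrupted.
Hückel's rule only applies to fully conjugated rings, so this one is simply non-aromatic.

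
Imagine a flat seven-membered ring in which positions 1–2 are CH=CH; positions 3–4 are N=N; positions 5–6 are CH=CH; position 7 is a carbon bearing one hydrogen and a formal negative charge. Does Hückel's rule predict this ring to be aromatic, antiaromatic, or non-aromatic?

Every ring atom contributes a p orbital perpendicular to the ring (the double-bond atoms are sp², each contributing one p electron; each =N– nitrogen is pyridine-type (lone pair in the sp² plane, one electron in the p orbital); the carbanion's lone pair occupies the p orbital), so the π system is cyclic and fully conjugated.
π-electron count: 3 × 2 = 6 from the double-bond units + 2 from the CH(-) atom = 8.
8 = 4(2); a planar, fully conjugated 4n system is antiaromatic.

Antiaromatic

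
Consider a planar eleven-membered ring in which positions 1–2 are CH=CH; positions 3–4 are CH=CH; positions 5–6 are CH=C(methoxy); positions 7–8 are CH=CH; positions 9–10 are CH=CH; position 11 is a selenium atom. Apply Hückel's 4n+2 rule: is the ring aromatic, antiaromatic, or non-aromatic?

The p orbitals form a continuous loop: every atom in a ring double bond is sp² and brings one electron to the p orbital; the selenium donates one lone pair from its p orbital. The ring is fully conjugated.
π-electron count: 5 × 2 = 10 from the double-bond units + 2 from the Se atom = 12.
With 12 = 4·3 π electrons, Hückel's rule classifies the planar ring as antiaromatic.

Antiaromatic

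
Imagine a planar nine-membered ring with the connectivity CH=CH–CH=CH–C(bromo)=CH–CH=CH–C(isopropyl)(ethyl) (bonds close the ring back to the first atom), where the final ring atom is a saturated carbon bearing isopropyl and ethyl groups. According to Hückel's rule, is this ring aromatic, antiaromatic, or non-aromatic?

Non-aromatic

The C(isopropyl)(ethyl) carbon is saturated: that saturated carbon is sp³ and has no p orbital in the ring π system. Conjugation is not continuous around the ring.
Without a continuous loop of overlapping p orbitals the Hückel electron count never comes into play.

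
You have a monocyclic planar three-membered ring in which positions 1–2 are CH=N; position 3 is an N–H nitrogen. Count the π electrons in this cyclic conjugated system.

4

Every ring atom contributes a p orbital perpendicular to the ring (each doubly-bonded ring atom is sp² with one p-orbital electron; each =N– nitrogen is pyridine-type (lone pair in the sp² plane, one electron in the p orbital); the pyrrole-type nitrogen donates its lone pair from the p orbital), so the π system is cyclic and fully conjugated.
Counting π electrons: 1 × 2 = 2 from the double-bond unit + 2 from the NH atom = 4.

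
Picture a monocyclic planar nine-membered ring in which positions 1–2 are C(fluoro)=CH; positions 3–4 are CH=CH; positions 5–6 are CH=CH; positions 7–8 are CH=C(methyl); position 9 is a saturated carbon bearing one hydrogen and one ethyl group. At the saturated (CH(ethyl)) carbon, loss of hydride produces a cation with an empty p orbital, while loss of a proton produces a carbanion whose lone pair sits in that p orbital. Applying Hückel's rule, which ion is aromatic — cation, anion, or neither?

In both ions every ring atom is sp² and contributes a p orbital, so both rings are fully conjugated.
Cation: 4 × 2 + 0 = 8 π electrons → 4(2), antiaromatic.
Anion: 4 × 2 + 2 = 10 π electrons → 4(2)+2, aromatic.

The anion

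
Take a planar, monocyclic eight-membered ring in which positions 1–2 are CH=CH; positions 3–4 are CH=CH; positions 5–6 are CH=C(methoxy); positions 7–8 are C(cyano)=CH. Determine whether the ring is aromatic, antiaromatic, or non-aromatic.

Check conjugation: the double-bond atoms are sp², each contributing one p electron — every position has a p orbital, so the cyclic π system is continuous.
π-electron count: 4 × 2 = 8 from the 4 double-bond units.
A 4n π count (8, n = 2) in a planar conjugated ring means antiaromatic.

Antiaromatic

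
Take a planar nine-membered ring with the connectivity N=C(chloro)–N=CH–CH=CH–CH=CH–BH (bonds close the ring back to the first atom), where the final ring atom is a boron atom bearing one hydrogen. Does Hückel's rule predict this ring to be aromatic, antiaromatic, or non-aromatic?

Every ring atom contributes a p orbital perpendicular to the ring (every atom in a ring double bond is sp² and brings one electron to the p orbital; the doubly-bonded nitrogens are pyridine-type — their lone pairs lie in the ring plane, leaving one electron in the p orbital; the boron has an empty p orbital), so the π system is cyclic and fully conjugated.
Counting π electrons: 4 × 2 = 8 from the double-bond units + 0 from the BH atom = 8.
8 = 4(2); a planar, fully conjugated 4n system is antiaromatic.

Antiaromatic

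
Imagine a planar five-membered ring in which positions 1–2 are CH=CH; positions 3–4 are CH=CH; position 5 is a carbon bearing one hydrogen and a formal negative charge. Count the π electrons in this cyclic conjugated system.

All ring atoms are sp² and supply a p orbital to the ring (the double-bond atoms are sp², each contributing one p electron; the carbanion's lone pair occupies the p orbital); the conjugation is uninterrupted.
Adding the contributions, 2 × 2 = 4 from the double-bond units + 2 from the CH(-) atom = 6.
(The species described is the cyclopentadienyl anion.)

6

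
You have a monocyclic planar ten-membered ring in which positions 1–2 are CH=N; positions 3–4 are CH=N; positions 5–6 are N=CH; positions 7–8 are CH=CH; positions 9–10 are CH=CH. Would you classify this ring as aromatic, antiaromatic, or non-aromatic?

Aromatic

The p orbitals form a continuous loop: the double-bond atoms are sp², each contributing one p electron; the doubly-bonded nitrogens are pyridine-type — their lone pairs lie in the ring plane, leaving one electron in the p orbital. The ring is fully conjugated.
Tallying contributions gives 5 × 2 = 10 from the 5 double-bond units.
10 = 4(2) + 2, which satisfies Hückel's 4n+2 rule.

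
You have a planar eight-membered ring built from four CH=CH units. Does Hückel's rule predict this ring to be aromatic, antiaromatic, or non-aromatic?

Antiaromatic

Every ring atom contributes a p orbital perpendicular to the ring (the double-bond atoms are sp², each contributing one p electron), so the π system is cyclic and fully conjugated.
Adding the contributions, 4 × 2 = 8 from the 4 double-bond units.
8 = 4(2); a planar, fully conjugated 4n system is antiaromatic.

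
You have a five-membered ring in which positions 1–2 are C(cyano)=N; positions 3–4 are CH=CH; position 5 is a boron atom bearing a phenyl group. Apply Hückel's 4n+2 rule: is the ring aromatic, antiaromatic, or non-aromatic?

Every ring atom contributes a p orbital perpendicular to the ring (each doubly-bonded ring atom is sp² with one p-orbital electron; each sp² =N– keeps its lone pair in-plane and puts one electron into the π system; the boron has an empty p orbital), so the π system is cyclic and fully conjugated.
Adding the contributions, 2 × 2 = 4 from the double-bond units + 0 from the B(phenyl) atom = 4.
A 4n π count (4, n = 1) in a planar conjugated ring means antiaromatic.

Antiaromatic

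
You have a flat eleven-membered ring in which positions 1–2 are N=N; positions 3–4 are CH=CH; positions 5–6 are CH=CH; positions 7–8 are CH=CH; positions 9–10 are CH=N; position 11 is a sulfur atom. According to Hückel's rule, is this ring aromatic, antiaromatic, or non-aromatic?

Antiaromatic

Every ring atom contributes a p orbital perpendicular to the ring (every atom in a ring double bond is sp² and brings one electron to the p orbital; each =N– nitrogen is pyridine-type (lone pair in the sp² plane, one electron in the p orbital); the sulfur donates one lone pair from its p orbital), so the π system is cyclic and fully conjugated.
Counting π electrons: 5 × 2 = 10 from the double-bond units + 2 from the S atom = 12.
With 12 = 4·3 π electrons, Hückel's rule classifies the planar ring as antiaromatic.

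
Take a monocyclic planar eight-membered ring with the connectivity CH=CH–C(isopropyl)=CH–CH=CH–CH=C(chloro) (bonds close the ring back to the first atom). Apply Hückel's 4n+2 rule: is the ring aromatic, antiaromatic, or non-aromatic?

All ring atoms are sp² and supply a p orbital to the ring (the double-bond atoms are sp², each contributing one p electron); the conjugation is uninterrupted.
Counting π electrons: 4 × 2 = 8 from the 4 double-bond units.
With 8 = 4·2 π electrons, Hückel's rule classifies the planar ring as antiaromatic.

Antiaromatic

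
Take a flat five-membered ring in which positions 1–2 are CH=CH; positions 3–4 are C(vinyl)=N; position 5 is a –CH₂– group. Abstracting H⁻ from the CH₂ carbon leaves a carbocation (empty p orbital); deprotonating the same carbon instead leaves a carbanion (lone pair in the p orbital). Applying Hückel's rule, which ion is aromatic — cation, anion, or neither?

In both ions every ring atom is sp² and contributes a p orbital, so both rings are fully conjugated.
Cation: 2 × 2 + 0 = 4 π electrons → 4(1), antiaromatic.
Anion: 2 × 2 + 2 = 6 π electrons → 4(1)+2, aromatic.

The anion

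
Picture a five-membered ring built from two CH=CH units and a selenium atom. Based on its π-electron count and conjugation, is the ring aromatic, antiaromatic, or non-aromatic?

All ring atoms are sp² and supply a p orbital to the ring (each doubly-bonded ring atom is sp² with one p-orbital electron; the selenium donates one lone pair from its p orbital); the conjugation is uninterrupted.
π-electron count: 2 × 2 = 4 from the double-bond units + 2 from the Se atom = 6.
6 = 4(1) + 2, which satisfies Hückel's 4n+2 rule.

Aromatic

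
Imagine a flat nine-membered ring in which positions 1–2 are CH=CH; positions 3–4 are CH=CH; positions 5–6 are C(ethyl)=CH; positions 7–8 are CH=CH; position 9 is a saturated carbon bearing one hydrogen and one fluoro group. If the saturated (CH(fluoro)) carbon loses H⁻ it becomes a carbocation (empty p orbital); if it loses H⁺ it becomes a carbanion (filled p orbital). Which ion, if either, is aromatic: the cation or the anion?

The anion

In both ions every ring atom is sp² and contributes a p orbital, so both rings are fully conjugated.
Cation: 4 × 2 + 0 = 8 π electrons → 4(2), antiaromatic.
Anion: 4 × 2 + 2 = 10 π electrons → 4(2)+2, aromatic.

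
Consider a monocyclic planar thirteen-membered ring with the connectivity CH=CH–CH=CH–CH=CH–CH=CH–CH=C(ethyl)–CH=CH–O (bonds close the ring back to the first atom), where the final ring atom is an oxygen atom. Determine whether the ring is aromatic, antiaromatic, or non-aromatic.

The p orbitals form a continuous loop: the double-bond atoms are sp², each contributing one p electron; the oxygen donates one lone pair from its p orbital. The ring is fully conjugated.
π-electron count: 6 × 2 = 12 from the double-bond units + 2 from the O atom = 14.
14 = 4(3) + 2, which satisfies Hückel's 4n+2 rule.

Aromatic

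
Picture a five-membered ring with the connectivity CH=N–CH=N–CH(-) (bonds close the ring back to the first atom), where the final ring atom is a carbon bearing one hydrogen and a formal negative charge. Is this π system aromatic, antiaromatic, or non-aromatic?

The p orbitals form a continuous loop: the double-bond atoms are sp², each contributing one p electron; the doubly-bonded nitrogens are pyridine-type — their lone pairs lie in the ring plane, leaving one electron in the p orbital; the carbanion's lone pair occupies the p orbital. The ring is fully conjugated.
Adding the contributions, 2 × 2 = 4 from the double-bond units + 2 from the CH(-) atom = 6.
That gives a 4n+2 count (6, n = 1).

Aromatic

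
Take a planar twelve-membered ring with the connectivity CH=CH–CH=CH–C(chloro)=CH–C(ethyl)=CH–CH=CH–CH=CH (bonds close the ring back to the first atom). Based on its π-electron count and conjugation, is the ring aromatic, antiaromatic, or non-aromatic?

Check conjugation: each doubly-bonded ring atom is sp² with one p-orbital electron — every position has a p orbital, so the cyclic π system is continuous.
π-electron count: 6 × 2 = 12 from the 6 double-bond units.
12 is a 4n count (n = 3), so the planar conjugated ring is antiaromatic.

Antiaromatic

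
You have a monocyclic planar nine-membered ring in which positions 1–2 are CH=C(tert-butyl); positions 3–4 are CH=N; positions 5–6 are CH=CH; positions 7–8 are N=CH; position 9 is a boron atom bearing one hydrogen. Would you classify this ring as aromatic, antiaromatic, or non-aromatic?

The p orbitals form a continuous loop: each doubly-bonded ring atom is sp² with one p-orbital electron; each =N– nitrogen is pyridine-type (lone pair in the sp² plane, one electron in the p orbital); the boron has an empty p orbital. The ring is fully conjugated.
Adding the contributions, 4 × 2 = 8 from the double-bond units + 0 from the BH atom = 8.
A 4n π count (8, n = 2) in a planar conjugated ring means antiaromatic.

Antiaromatic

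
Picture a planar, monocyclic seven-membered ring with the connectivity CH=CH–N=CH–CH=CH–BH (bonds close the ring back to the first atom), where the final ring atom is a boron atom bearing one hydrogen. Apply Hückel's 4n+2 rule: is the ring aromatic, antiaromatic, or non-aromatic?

All ring atoms are sp² and supply a p orbital to the ring (every atom in a ring double bond is sp² and brings one electron to the p orbital; each =N– nitrogen is pyridine-type (lone pair in the sp² plane, one electron in the p orbital); the boron has an empty p orbital); the conjugation is uninterrupted.
Tallying contributions gives 3 × 2 = 6 from the double-bond units + 0 from the BH atom = 6.
With 6 π electrons (n = 1), the Hückel 4n+2 condition holds.

Aromatic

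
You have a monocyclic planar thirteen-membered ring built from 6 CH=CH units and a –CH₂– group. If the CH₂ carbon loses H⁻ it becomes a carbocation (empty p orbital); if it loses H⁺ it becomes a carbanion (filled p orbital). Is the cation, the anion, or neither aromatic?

In both ions every ring atom is sp² and contributes a p orbital, so both rings are fully conjugated.
Cation: 6 × 2 + 0 = 12 π electrons → 4(3), antiaromatic.
Anion: 6 × 2 + 2 = 14 π electrons → 4(3)+2, aromatic.

The anion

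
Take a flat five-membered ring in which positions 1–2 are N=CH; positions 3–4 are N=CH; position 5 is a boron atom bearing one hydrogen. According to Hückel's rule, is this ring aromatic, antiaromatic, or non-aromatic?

Antiaromatic

All ring atoms are sp² and supply a p orbital to the ring (every atom in a ring double bond is sp² and brings one electron to the p orbital; each =N– nitrogen is pyridine-type (lone pair in the sp² plane, one electron in the p orbital); the boron has an empty p orbital); the conjugation is uninterrupted.
π-electron count: 2 × 2 = 4 from the double-bond units + 0 from the BH atom = 4.
4 is a 4n count (n = 1), so the planar conjugated ring is antiaromatic.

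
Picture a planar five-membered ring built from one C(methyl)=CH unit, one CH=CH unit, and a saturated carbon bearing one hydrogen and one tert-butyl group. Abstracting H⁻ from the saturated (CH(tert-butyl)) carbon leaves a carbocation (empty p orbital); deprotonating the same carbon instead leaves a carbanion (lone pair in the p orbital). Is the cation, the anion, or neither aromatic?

The anion

In either ion the ring is fully conjugated: every atom, including the new sp² carbon, supplies a p orbital.
Cation: 2 × 2 + 0 = 4 π electrons → 4(1), antiaromatic.
Anion: 2 × 2 + 2 = 6 π electrons → 4(1)+2, aromatic.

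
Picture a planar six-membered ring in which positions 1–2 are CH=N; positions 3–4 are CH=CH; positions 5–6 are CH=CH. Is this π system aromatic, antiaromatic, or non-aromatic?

Aromatic

The p orbitals form a continuous loop: every atom in a ring double bond is sp² and brings one electron to the p orbital; each sp² =N– keeps its lone pair in-plane and puts one electron into the π system. The ring is fully conjugated.
Tallying contributions gives 3 × 2 = 6 from the 3 double-bond units.
That gives a 4n+2 count (6, n = 1).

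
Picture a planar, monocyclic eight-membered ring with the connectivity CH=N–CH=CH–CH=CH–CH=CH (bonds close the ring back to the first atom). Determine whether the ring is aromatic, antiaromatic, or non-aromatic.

Antiaromatic

All ring atoms are sp² and supply a p orbital to the ring (every atom in a ring double bond is sp² and brings one electron to the p orbital; each sp² =N– keeps its lone pair in-plane and puts one electron into the π system); the conjugation is uninterrupted.
Adding the contributions, 4 × 2 = 8 from the 4 double-bond units.
8 is a 4n count (n = 2), so the planar conjugated ring is antiaromatic.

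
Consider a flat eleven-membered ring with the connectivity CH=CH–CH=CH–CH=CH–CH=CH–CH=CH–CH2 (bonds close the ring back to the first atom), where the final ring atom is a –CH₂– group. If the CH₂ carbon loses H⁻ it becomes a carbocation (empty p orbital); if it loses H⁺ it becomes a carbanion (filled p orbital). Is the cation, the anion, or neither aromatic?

The cation

In both ions every ring atom is sp² and contributes a p orbital, so both rings are fully conjugated.
Cation: 5 × 2 + 0 = 10 π electrons → 4(2)+2, aromatic.
Anion: 5 × 2 + 2 = 12 π electrons → 4(3), antiaromatic.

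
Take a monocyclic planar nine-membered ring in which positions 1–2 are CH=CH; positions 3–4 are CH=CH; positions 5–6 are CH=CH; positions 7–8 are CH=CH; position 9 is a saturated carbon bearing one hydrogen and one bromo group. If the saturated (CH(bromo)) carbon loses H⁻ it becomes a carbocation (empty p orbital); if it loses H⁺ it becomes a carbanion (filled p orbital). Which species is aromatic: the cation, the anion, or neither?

In both ions every ring atom is sp² and contributes a p orbital, so both rings are fully conjugated.
Cation: 4 × 2 + 0 = 8 π electrons → 4(2), antiaromatic.
Anion: 4 × 2 + 2 = 10 π electrons → 4(2)+2, aromatic.

The anion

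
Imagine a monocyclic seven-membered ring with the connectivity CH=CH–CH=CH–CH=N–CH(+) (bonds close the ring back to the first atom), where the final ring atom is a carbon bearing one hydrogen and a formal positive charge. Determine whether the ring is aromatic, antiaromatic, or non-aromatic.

Aromatic

Every ring atom contributes a p orbital perpendicular to the ring (each doubly-bonded ring atom is sp² with one p-orbital electron; each =N– nitrogen is pyridine-type (lone pair in the sp² plane, one electron in the p orbital); the carbocation has an empty p orbital), so the π system is cyclic and fully conjugated.
Tallying contributions gives 3 × 2 = 6 from the double-bond units + 0 from the CH(+) atom = 6.
6 = 4(1) + 2, which satisfies Hückel's 4n+2 rule.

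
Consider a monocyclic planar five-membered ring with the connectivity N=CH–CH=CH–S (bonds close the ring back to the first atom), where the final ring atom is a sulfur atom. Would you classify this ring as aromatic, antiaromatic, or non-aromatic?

Aromatic

All ring atoms are sp² and supply a p orbital to the ring (the double-bond atoms are sp², each contributing one p electron; the doubly-bonded nitrogens are pyridine-type — their lone pairs lie in the ring plane, leaving one electron in the p orbital; the sulfur donates one lone pair from its p orbital); the conjugation is uninterrupted.
Counting π electrons: 2 × 2 = 4 from the double-bond units + 2 from the S atom = 6.
Since 6 = 4·1 + 2, the ring meets the 4n+2 criterion.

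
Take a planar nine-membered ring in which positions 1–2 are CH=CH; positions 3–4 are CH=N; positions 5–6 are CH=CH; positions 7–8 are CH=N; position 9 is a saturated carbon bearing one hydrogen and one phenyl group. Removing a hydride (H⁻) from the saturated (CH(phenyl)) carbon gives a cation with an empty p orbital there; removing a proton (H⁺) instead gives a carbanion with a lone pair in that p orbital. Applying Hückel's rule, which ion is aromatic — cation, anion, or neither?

The anion

Once that carbon is sp², every ring atom has a p orbital and both ions are fully conjugated.
Cation: 4 × 2 + 0 = 8 π electrons → 4(2), antiaromatic.
Anion: 4 × 2 + 2 = 10 π electrons → 4(2)+2, aromatic.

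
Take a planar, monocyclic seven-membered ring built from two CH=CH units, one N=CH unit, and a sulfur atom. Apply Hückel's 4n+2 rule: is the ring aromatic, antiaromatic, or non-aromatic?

Every ring atom contributes a p orbital perpendicular to the ring (the double-bond atoms are sp², each contributing one p electron; each =N– nitrogen is pyridine-type (lone pair in the sp² plane, one electron in the p orbital); the sulfur donates one lone pair from its p orbital), so the π system is cyclic and fully conjugated.
π-electron count: 3 × 2 = 6 from the double-bond units + 2 from the S atom = 8.
8 is a 4n count (n = 2), so the planar conjugated ring is antiaromatic.

Antiaromatic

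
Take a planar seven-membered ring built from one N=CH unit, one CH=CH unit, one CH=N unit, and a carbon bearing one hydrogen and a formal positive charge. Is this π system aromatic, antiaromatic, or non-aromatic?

Aromatic

The p orbitals form a continuous loop: the double-bond atoms are sp², each contributing one p electron; each sp² =N– keeps its lone pair in-plane and puts one electron into the π system; the carbocation has an empty p orbital. The ring is fully conjugated.
π-electron count: 3 × 2 = 6 from the double-bond units + 0 from the CH(+) atom = 6.
6 = 4(1) + 2, which satisfies Hückel's 4n+2 rule.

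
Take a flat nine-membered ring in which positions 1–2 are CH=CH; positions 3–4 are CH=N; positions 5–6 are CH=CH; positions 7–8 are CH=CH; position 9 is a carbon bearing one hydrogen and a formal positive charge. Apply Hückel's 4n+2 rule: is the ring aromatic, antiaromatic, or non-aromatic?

Antiaromatic

Every ring atom contributes a p orbital perpendicular to the ring (the double-bond atoms are sp², each contributing one p electron; each =N– nitrogen is pyridine-type (lone pair in the sp² plane, one electron in the p orbital); the carbocation has an empty p orbital), so the π system is cyclic and fully conjugated.
Tallying contributions gives 4 × 2 = 8 from the double-bond units + 0 from the CH(+) atom = 8.
A 4n π count (8, n = 2) in a planar conjugated ring means antiaromatic.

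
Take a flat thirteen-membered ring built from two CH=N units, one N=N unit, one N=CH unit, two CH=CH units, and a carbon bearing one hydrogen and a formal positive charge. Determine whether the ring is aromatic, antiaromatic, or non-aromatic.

Antiaromatic

All ring atoms are sp² and supply a p orbital to the ring (the double-bond atoms are sp², each contributing one p electron; each sp² =N– keeps its lone pair in-plane and puts one electron into the π system; the carbocation has an empty p orbital); the conjugation is uninterrupted.
Tallying contributions gives 6 × 2 = 12 from the double-bond units + 0 from the CH(+) atom = 12.
12 = 4(3); a planar, fully conjugated 4n system is antiaromatic.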